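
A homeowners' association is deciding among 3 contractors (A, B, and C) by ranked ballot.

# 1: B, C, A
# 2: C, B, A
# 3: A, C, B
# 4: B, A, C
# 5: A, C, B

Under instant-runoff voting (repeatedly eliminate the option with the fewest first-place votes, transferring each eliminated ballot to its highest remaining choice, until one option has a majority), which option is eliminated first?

Round 1: A 2, B 2, C 1. C has the fewest and is eliminated.
Round 2: B 3, A 2. B has a majority.

C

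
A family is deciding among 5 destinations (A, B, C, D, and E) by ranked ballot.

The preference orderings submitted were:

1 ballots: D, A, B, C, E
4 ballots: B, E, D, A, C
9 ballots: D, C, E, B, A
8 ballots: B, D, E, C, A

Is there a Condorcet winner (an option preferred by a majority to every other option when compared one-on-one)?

Head-to-head results (22 voters total):
A vs B: B wins 21–1.
A vs C: C wins 17–5.
A vs D: D wins 22–0.
A vs E: E wins 21–1.
B vs C: B wins 13–9.
B vs D: B wins 12–10.
B vs E: B wins 13–9.
C vs D: D wins 22–0.
C vs E: E wins 12–10.
D vs E: D wins 18–4.
B beats each rival — A (21–1), C (13–9), D (12–10), E (13–9) — so B is the Condorcet winner.

Yes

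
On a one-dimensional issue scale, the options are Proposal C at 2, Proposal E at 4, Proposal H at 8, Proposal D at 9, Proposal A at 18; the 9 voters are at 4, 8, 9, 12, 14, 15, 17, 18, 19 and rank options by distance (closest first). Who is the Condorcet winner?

Proposal A

With single-peaked preferences on a line, the Condorcet winner is the candidate closest to the median voter.
The median voter (position 14) is closest to Proposal A at 18.
Check: Proposal A vs Proposal H — voters closer to Proposal A: 5 of 9.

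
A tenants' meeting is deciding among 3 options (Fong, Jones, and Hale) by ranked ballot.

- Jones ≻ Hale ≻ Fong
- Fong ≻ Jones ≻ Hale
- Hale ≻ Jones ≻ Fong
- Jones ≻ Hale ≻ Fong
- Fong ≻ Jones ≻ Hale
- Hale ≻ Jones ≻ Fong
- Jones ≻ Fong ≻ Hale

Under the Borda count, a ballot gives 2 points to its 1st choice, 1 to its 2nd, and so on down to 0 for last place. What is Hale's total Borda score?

6

Borda scores:
  Fong: 0 + 2 + 0 + 0 + 2 + 0 + 1 = 5
  Jones: 2 + 1 + 1 + 2 + 1 + 1 + 2 = 10
  Hale: 1 + 0 + 2 + 1 + 0 + 2 + 0 = 6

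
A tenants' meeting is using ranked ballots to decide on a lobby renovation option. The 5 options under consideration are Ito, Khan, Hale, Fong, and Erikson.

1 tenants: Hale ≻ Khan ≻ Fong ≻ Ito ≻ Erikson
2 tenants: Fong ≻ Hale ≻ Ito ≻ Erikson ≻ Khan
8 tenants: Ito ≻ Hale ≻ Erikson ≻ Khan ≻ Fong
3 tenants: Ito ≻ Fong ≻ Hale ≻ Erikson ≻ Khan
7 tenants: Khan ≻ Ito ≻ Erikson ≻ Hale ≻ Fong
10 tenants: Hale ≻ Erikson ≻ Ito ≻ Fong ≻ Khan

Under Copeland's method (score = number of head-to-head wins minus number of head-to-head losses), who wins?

Pairwise results:
  Ito vs Khan: Ito wins 23–8.
  Ito vs Hale: Ito wins 18–13.
  Ito vs Fong: Ito wins 28–3.
  Ito vs Erikson: Ito wins 21–10.
  Khan vs Hale: Hale wins 24–7.
  Khan vs Fong: Khan wins 16–15.
  Khan vs Erikson: Erikson wins 23–8.
  Hale vs Fong: Hale wins 26–5.
  Hale vs Erikson: Hale wins 24–7.
  Fong vs Erikson: Erikson wins 25–6.
Copeland scores (wins − losses):
  Ito: 4 − 0 = 4
  Khan: 1 − 3 = -2
  Hale: 3 − 1 = 2
  Fong: 0 − 4 = -4
  Erikson: 2 − 2 = 0
Ito has the best Copeland score.

Ito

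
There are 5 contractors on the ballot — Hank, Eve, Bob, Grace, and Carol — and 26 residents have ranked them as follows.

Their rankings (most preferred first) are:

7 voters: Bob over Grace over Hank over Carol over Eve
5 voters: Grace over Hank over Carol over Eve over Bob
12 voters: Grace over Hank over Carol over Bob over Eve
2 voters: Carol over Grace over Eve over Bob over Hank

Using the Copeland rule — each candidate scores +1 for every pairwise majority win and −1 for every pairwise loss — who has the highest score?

Grace

Pairwise results:
  Hank vs Eve: Hank wins 24–2.
  Hank vs Bob: Hank wins 17–9.
  Hank vs Grace: Grace wins 26–0.
  Hank vs Carol: Hank wins 24–2.
  Eve vs Bob: Bob wins 19–7.
  Eve vs Grace: Grace wins 26–0.
  Eve vs Carol: Carol wins 26–0.
  Bob vs Grace: Grace wins 19–7.
  Bob vs Carol: Carol wins 19–7.
  Grace vs Carol: Grace wins 24–2.
Copeland scores (wins − losses):
  Hank: 3 − 1 = 2
  Eve: 0 − 4 = -4
  Bob: 1 − 3 = -2
  Grace: 4 − 0 = 4
  Carol: 2 − 2 = 0
Grace has the best Copeland score.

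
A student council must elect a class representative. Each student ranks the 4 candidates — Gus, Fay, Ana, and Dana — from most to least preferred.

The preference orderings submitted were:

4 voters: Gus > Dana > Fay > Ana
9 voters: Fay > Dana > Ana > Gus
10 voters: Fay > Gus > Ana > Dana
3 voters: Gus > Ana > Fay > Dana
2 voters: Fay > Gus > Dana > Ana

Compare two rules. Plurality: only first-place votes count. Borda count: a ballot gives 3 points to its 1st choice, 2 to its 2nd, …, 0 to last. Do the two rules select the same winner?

Yes

Plurality first-place counts: Gus 7, Fay 21, Ana 0, Dana 0 → Fay.
Borda totals: Gus 45, Fay 70, Ana 25, Dana 28 → Fay.
The two rules agree on Fay.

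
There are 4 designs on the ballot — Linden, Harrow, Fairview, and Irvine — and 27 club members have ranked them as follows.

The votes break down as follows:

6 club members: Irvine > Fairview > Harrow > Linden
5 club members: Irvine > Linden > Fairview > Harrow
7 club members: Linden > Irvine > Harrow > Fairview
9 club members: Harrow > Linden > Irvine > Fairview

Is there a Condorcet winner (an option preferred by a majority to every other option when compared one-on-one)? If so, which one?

There is no Condorcet winner

Head-to-head results (27 voters total):
Linden vs Harrow: Harrow wins 15–12.
Linden vs Fairview: Linden wins 21–6.
Linden vs Irvine: Linden wins 16–11.
Harrow vs Fairview: Harrow wins 16–11.
Harrow vs Irvine: Irvine wins 18–9.
Fairview vs Irvine: Irvine wins 27–0.
No candidate beats all others: Linden beats Irvine beats Harrow beats Linden, a majority cycle.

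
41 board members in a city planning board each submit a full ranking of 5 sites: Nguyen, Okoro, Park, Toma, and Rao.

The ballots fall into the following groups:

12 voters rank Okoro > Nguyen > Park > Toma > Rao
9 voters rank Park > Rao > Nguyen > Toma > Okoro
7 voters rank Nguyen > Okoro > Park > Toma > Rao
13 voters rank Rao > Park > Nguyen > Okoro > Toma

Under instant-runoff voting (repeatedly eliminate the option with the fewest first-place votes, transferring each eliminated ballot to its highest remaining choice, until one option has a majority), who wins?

Rao

Round 1: Rao 13, Okoro 12, Park 9, Nguyen 7, Toma 0. Toma has the fewest and is eliminated.
Round 2: Rao 13, Okoro 12, Park 9, Nguyen 7. Nguyen has the fewest and is eliminated.
Round 3: Okoro 19, Rao 13, Park 9. Park has the fewest and is eliminated.
Round 4: Rao 22, Okoro 19. Rao has a majority.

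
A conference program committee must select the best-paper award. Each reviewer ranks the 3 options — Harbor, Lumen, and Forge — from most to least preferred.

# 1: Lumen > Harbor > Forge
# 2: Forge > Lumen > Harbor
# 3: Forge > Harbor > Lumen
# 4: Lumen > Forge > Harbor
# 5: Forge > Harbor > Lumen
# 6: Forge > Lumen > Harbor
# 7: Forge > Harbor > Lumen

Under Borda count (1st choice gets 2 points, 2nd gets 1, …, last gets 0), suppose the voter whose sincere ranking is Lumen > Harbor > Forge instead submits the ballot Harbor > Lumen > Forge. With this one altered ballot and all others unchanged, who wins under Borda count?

Borda totals with the altered ballot: Harbor 5, Lumen 5, Forge 11.
The winner is unchanged: still Forge.

Forge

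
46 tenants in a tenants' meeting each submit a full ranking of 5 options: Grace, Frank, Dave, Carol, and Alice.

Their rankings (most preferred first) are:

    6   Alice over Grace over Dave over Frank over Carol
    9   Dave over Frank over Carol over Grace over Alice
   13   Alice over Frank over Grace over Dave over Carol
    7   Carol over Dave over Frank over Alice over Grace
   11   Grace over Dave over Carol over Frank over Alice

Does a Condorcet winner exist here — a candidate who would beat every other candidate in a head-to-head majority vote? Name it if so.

Head-to-head results (46 voters total):
Grace vs Frank: Frank wins 29–17.
Grace vs Dave: Grace wins 30–16.
Grace vs Carol: Grace wins 30–16.
Grace vs Alice: Alice wins 26–20.
Frank vs Dave: Dave wins 33–13.
Frank vs Carol: Frank wins 28–18.
Frank vs Alice: Frank wins 27–19.
Dave vs Carol: Dave wins 39–7.
Dave vs Alice: Dave wins 27–19.
Carol vs Alice: Carol wins 27–19.
No candidate beats all others: Grace beats Dave beats Frank beats Grace, a majority cycle.

None — there is no Condorcet winner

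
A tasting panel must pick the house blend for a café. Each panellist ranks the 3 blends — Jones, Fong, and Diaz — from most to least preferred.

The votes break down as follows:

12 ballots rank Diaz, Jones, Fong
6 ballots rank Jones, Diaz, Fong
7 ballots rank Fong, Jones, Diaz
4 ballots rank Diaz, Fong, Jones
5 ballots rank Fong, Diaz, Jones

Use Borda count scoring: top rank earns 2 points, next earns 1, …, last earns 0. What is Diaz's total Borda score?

43

Borda scores:
  Jones: 12·1 + 6·2 + 7·1 + 4·0 + 5·0 = 31
  Fong: 12·0 + 6·0 + 7·2 + 4·1 + 5·2 = 28
  Diaz: 12·2 + 6·1 + 7·0 + 4·2 + 5·1 = 43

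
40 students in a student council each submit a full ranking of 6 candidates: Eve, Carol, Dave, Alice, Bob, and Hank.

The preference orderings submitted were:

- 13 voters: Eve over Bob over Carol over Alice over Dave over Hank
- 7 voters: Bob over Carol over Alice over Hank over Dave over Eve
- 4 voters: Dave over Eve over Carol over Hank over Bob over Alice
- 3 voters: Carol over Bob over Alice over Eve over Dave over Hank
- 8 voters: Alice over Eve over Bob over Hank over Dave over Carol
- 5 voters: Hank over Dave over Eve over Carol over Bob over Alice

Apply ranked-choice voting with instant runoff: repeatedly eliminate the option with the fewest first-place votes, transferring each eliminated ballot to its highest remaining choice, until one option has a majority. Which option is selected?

Eve

Round 1: Eve 13, Alice 8, Bob 7, Hank 5, Dave 4, Carol 3. Carol has the fewest and is eliminated.
Round 2: Eve 13, Bob 10, Alice 8, Hank 5, Dave 4. Dave has the fewest and is eliminated.
Round 3: Eve 17, Bob 10, Alice 8, Hank 5. Hank has the fewest and is eliminated.
Round 4: Eve 22, Bob 10, Alice 8. Eve has a majority.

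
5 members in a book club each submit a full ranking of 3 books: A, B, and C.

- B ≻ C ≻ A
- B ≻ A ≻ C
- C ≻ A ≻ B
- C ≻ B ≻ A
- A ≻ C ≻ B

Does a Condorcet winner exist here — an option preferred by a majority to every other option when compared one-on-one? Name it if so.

Head-to-head results (5 voters total):
A vs B: B wins 3–2.
A vs C: C wins 3–2.
B vs C: C wins 3–2.
C beats each rival — A (3–2), B (3–2) — so C is the Condorcet winner.

C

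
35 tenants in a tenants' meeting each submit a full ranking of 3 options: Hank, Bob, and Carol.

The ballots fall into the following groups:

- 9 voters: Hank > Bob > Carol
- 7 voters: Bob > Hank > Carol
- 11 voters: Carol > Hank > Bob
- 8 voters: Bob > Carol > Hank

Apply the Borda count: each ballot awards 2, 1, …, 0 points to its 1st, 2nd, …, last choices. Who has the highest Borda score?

Bob

Borda scores:
  Hank: 9·2 + 7·1 + 11·1 + 8·0 = 36
  Bob: 9·1 + 7·2 + 11·0 + 8·2 = 39
  Carol: 9·0 + 7·0 + 11·2 + 8·1 = 30
Bob has the highest total.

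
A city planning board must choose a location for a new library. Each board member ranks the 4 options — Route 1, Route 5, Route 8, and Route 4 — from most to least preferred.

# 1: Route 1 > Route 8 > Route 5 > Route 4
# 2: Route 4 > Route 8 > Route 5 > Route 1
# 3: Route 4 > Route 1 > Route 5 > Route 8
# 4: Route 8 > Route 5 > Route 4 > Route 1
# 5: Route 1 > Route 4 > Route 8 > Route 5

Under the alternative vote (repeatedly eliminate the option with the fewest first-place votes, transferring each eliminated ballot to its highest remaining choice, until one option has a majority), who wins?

Route 4

Round 1: Route 1 2, Route 4 2, Route 8 1, Route 5 0. Route 5 has the fewest and is eliminated.
Round 2: Route 1 2, Route 4 2, Route 8 1. Route 8 has the fewest and is eliminated.
Round 3: Route 4 3, Route 1 2. Route 4 has a majority.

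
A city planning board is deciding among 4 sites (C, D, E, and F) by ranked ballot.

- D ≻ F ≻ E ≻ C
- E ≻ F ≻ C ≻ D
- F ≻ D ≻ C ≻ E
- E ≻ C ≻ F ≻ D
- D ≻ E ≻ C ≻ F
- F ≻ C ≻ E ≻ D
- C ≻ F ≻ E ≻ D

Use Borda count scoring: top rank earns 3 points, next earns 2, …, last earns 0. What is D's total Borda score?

8

Borda scores:
  C: 0 + 1 + 1 + 2 + 1 + 2 + 3 = 10
  D: 3 + 0 + 2 + 0 + 3 + 0 + 0 = 8
  E: 1 + 3 + 0 + 3 + 2 + 1 + 1 = 11
  F: 2 + 2 + 3 + 1 + 0 + 3 + 2 = 13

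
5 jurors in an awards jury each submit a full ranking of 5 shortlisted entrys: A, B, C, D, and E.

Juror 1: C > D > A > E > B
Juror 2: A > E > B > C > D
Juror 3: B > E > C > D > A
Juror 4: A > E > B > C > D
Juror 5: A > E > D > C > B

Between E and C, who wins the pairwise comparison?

E

Ballots ranking E above C: 4.
Ballots ranking C above E: 1.
E wins the head-to-head, 4–1.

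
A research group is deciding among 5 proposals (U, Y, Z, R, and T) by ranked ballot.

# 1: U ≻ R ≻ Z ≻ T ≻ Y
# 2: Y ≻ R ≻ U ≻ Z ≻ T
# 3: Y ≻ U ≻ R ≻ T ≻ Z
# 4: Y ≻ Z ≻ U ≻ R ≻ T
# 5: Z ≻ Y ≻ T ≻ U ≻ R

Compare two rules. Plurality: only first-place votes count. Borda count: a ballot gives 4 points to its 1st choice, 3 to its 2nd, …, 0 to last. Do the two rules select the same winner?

Yes

Plurality first-place counts: U 1, Y 3, Z 1, R 0, T 0 → Y.
Borda totals: U 12, Y 15, Z 10, R 9, T 4 → Y.
The two rules agree on Y.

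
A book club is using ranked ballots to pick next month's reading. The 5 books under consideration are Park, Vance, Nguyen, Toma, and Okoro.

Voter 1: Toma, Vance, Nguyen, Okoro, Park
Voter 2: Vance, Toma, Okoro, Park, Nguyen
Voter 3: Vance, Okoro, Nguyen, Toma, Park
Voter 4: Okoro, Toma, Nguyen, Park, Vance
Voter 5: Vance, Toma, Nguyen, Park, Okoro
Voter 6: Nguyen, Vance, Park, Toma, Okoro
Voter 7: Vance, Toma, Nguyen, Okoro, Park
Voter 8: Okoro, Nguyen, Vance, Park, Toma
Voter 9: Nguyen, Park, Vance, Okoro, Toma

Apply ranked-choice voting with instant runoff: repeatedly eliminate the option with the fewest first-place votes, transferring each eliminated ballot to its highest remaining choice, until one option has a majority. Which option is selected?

Round 1: Vance 4, Nguyen 2, Okoro 2, Toma 1, Park 0. Park has the fewest and is eliminated.
Round 2: Vance 4, Nguyen 2, Okoro 2, Toma 1. Toma has the fewest and is eliminated.
Round 3: Vance 5, Nguyen 2, Okoro 2. Vance has a majority.

Vance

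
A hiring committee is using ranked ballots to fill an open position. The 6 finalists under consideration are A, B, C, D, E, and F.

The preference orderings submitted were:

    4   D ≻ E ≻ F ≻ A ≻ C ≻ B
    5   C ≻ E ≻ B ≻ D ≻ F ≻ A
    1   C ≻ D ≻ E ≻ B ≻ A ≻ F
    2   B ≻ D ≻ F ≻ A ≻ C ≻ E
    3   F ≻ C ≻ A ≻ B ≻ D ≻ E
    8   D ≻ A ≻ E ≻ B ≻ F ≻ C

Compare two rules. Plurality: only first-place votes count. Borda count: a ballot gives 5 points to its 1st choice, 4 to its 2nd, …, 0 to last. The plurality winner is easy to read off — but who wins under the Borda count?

D

Plurality first-place counts: A 0, B 2, C 6, D 12, E 0, F 3 → D.
Borda totals: A 54, B 49, C 48, D 85, E 63, F 46 → D.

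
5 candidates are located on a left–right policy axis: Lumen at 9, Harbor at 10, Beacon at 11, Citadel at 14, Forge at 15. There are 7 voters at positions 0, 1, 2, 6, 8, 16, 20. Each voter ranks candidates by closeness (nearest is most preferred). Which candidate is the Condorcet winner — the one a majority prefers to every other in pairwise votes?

With single-peaked preferences on a line, the Condorcet winner is the candidate closest to the median voter.
The median voter (position 6) is closest to Lumen at 9.
Check: Lumen vs Beacon — voters closer to Lumen: 5 of 7.

Lumen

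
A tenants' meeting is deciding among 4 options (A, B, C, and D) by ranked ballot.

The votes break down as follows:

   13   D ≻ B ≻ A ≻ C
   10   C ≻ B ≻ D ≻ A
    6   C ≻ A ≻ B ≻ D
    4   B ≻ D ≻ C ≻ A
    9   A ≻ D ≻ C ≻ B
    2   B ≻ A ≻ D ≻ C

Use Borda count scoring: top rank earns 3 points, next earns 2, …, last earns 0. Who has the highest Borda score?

D

Borda scores:
  A: 13·1 + 10·0 + 6·2 + 4·0 + 9·3 + 2·2 = 56
  B: 13·2 + 10·2 + 6·1 + 4·3 + 9·0 + 2·3 = 70
  C: 13·0 + 10·3 + 6·3 + 4·1 + 9·1 + 2·0 = 61
  D: 13·3 + 10·1 + 6·0 + 4·2 + 9·2 + 2·1 = 77
D has the highest total.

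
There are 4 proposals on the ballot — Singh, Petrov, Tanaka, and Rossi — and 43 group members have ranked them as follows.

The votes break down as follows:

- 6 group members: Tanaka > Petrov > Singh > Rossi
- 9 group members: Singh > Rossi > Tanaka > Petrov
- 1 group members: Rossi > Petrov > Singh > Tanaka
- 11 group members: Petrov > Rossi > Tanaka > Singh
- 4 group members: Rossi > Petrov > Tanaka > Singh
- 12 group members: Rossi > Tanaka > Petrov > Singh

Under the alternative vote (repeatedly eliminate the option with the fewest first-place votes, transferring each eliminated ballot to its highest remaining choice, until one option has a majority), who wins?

Rossi

Round 1: Rossi 17, Petrov 11, Singh 9, Tanaka 6. Tanaka has the fewest and is eliminated.
Round 2: Petrov 17, Rossi 17, Singh 9. Singh has the fewest and is eliminated.
Round 3: Rossi 26, Petrov 17. Rossi has a majority.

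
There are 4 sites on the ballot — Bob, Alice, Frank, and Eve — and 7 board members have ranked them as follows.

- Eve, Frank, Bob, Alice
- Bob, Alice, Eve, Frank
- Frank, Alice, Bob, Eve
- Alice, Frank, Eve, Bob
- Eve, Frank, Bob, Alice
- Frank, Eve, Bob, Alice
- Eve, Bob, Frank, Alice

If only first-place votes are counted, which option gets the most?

First-place vote totals:
  Bob: 1
  Alice: 1
  Frank: 2
  Eve: 3
Eve has the most first-place votes.

Eve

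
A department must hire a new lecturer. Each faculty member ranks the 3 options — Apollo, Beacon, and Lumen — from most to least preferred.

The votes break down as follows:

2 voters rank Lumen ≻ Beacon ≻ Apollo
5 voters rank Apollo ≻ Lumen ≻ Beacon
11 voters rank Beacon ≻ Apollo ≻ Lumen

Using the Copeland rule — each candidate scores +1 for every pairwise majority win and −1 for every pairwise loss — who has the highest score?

Pairwise results:
  Apollo vs Beacon: Beacon wins 13–5.
  Apollo vs Lumen: Apollo wins 16–2.
  Beacon vs Lumen: Beacon wins 11–7.
Copeland scores (wins − losses):
  Apollo: 1 − 1 = 0
  Beacon: 2 − 0 = 2
  Lumen: 0 − 2 = -2
Beacon has the best Copeland score.

Beacon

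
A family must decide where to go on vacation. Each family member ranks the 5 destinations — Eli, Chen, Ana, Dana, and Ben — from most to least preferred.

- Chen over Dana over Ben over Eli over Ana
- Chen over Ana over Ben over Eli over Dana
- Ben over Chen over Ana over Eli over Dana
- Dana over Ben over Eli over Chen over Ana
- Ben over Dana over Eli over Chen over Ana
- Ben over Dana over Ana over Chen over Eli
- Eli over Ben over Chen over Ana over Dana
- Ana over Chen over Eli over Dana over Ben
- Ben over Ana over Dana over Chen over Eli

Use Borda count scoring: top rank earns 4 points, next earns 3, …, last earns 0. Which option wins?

Borda scores:
  Eli: 1 + 1 + 1 + 2 + 2 + 0 + 4 + 2 + 0 = 13
  Chen: 4 + 4 + 3 + 1 + 1 + 1 + 2 + 3 + 1 = 20
  Ana: 0 + 3 + 2 + 0 + 0 + 2 + 1 + 4 + 3 = 15
  Dana: 3 + 0 + 0 + 4 + 3 + 3 + 0 + 1 + 2 = 16
  Ben: 2 + 2 + 4 + 3 + 4 + 4 + 3 + 0 + 4 = 26
Ben has the highest total.

Ben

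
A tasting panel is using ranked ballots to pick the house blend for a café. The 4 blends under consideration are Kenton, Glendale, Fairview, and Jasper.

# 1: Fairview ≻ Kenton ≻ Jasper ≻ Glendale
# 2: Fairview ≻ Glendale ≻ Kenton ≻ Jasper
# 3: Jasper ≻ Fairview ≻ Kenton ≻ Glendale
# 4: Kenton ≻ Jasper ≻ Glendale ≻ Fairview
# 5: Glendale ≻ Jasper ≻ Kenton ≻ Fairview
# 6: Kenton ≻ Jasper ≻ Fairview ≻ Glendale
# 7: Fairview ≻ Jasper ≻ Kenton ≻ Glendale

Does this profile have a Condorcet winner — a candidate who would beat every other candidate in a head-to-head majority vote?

Head-to-head results (7 voters total):
Kenton vs Glendale: Kenton wins 5–2.
Kenton vs Fairview: Fairview wins 4–3.
Kenton vs Jasper: Kenton wins 4–3.
Glendale vs Fairview: Fairview wins 5–2.
Glendale vs Jasper: Jasper wins 5–2.
Fairview vs Jasper: Jasper wins 4–3.
No candidate beats all others: Kenton beats Jasper beats Fairview beats Kenton, a majority cycle.

No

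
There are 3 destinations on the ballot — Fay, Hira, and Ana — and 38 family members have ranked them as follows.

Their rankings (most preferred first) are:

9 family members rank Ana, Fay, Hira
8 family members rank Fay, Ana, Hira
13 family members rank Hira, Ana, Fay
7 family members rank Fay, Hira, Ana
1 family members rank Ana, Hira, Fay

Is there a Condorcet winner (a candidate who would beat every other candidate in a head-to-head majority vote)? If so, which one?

Head-to-head results (38 voters total):
Fay vs Hira: Fay wins 24–14.
Fay vs Ana: Ana wins 23–15.
Hira vs Ana: Hira wins 20–18.
No candidate beats all others: Fay beats Hira beats Ana beats Fay, a majority cycle.

No Condorcet winner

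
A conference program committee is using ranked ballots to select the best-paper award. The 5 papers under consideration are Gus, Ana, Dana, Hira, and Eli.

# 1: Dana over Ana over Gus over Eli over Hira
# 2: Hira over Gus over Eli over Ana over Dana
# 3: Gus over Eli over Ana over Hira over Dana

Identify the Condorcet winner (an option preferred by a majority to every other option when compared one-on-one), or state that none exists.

Head-to-head results (3 voters total):
Gus vs Ana: Gus wins 2–1.
Gus vs Dana: Gus wins 2–1.
Gus vs Hira: Gus wins 2–1.
Gus vs Eli: Gus wins 3–0.
Ana vs Dana: Ana wins 2–1.
Ana vs Hira: Ana wins 2–1.
Ana vs Eli: Eli wins 2–1.
Dana vs Hira: Hira wins 2–1.
Dana vs Eli: Eli wins 2–1.
Hira vs Eli: Eli wins 2–1.
Gus beats each rival — Ana (2–1), Dana (2–1), Hira (2–1), Eli (3–0) — so Gus is the Condorcet winner.

Gus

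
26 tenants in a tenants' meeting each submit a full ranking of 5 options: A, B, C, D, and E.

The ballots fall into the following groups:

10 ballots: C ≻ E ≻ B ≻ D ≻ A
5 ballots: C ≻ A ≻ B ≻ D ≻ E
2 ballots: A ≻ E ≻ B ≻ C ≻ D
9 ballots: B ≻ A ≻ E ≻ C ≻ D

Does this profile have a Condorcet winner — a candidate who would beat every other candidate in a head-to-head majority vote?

Yes

Head-to-head results (26 voters total):
A vs B: B wins 19–7.
A vs C: C wins 15–11.
A vs D: A wins 16–10.
A vs E: A wins 16–10.
B vs C: C wins 15–11.
B vs D: B wins 26–0.
B vs E: B wins 14–12.
C vs D: C wins 26–0.
C vs E: C wins 15–11.
D vs E: E wins 21–5.
C beats each rival — A (15–11), B (15–11), D (26–0), E (15–11) — so C is the Condorcet winner.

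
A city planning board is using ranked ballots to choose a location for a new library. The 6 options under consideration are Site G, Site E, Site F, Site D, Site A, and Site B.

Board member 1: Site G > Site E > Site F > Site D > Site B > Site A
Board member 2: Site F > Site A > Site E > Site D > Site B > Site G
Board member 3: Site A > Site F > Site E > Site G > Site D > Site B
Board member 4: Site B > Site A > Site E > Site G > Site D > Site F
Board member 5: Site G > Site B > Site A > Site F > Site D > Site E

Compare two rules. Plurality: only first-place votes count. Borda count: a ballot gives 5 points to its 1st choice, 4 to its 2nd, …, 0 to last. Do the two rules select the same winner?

No

Plurality first-place counts: Site G 2, Site E 0, Site F 1, Site D 0, Site A 1, Site B 1 → Site G.
Borda totals: Site G 14, Site E 13, Site F 14, Site D 7, Site A 16, Site B 11 → Site A.
The two rules disagree: plurality picks Site G, Borda picks Site A.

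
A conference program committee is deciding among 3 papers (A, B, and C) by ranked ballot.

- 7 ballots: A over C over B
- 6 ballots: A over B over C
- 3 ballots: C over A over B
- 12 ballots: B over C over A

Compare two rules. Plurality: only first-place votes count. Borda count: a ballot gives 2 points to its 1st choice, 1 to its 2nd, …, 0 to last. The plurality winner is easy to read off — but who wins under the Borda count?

Plurality first-place counts: A 13, B 12, C 3 → A.
Borda totals: A 29, B 30, C 25 → B.

B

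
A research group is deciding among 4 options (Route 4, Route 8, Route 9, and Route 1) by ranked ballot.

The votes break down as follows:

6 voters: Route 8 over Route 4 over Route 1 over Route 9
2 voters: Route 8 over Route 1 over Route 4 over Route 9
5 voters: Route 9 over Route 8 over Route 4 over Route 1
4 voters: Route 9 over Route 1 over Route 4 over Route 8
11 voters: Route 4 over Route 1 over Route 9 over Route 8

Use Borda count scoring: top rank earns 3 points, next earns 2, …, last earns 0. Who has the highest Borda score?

Route 4

Borda scores:
  Route 4: 6·2 + 2·1 + 5·1 + 4·1 + 11·3 = 56
  Route 8: 6·3 + 2·3 + 5·2 + 4·0 + 11·0 = 34
  Route 9: 6·0 + 2·0 + 5·3 + 4·3 + 11·1 = 38
  Route 1: 6·1 + 2·2 + 5·0 + 4·2 + 11·2 = 40
Route 4 has the highest total.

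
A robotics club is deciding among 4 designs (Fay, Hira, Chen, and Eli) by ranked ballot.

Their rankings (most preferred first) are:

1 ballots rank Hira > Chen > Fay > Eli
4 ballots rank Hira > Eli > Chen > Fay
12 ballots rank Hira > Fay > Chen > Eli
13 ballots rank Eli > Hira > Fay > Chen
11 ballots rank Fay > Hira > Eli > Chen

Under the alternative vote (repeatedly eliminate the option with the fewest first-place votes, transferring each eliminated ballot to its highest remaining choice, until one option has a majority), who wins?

Round 1: Hira 17, Eli 13, Fay 11, Chen 0. Chen has the fewest and is eliminated.
Round 2: Hira 17, Eli 13, Fay 11. Fay has the fewest and is eliminated.
Round 3: Hira 28, Eli 13. Hira has a majority.

Hira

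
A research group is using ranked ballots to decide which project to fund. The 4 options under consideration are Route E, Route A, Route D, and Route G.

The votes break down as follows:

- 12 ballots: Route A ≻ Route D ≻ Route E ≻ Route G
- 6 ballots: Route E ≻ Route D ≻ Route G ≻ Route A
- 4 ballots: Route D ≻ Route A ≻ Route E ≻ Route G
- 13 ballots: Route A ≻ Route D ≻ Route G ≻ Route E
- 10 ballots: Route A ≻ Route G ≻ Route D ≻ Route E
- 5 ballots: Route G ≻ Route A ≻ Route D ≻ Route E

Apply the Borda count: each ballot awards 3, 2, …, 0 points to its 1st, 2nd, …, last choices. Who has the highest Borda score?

Borda scores:
  Route E: 12·1 + 6·3 + 4·1 + 13·0 + 10·0 + 5·0 = 34
  Route A: 12·3 + 6·0 + 4·2 + 13·3 + 10·3 + 5·2 = 123
  Route D: 12·2 + 6·2 + 4·3 + 13·2 + 10·1 + 5·1 = 89
  Route G: 12·0 + 6·1 + 4·0 + 13·1 + 10·2 + 5·3 = 54
Route A has the highest total.

Route A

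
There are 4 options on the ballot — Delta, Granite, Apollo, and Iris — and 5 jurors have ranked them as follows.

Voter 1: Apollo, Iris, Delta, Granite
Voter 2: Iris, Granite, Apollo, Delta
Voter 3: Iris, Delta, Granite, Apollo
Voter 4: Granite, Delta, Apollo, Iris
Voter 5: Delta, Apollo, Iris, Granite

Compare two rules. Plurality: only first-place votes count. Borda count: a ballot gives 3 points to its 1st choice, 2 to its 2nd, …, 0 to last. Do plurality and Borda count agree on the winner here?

Plurality first-place counts: Delta 1, Granite 1, Apollo 1, Iris 2 → Iris.
Borda totals: Delta 8, Granite 6, Apollo 7, Iris 9 → Iris.
The two rules agree on Iris.

Yes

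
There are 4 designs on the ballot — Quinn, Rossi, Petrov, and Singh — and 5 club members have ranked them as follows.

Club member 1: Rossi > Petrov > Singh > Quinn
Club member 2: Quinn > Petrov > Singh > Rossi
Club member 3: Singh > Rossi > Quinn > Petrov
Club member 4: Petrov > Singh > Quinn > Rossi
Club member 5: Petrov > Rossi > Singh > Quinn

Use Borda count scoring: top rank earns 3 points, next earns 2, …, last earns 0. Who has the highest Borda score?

Petrov

Borda scores:
  Quinn: 0 + 3 + 1 + 1 + 0 = 5
  Rossi: 3 + 0 + 2 + 0 + 2 = 7
  Petrov: 2 + 2 + 0 + 3 + 3 = 10
  Singh: 1 + 1 + 3 + 2 + 1 = 8
Petrov has the highest total.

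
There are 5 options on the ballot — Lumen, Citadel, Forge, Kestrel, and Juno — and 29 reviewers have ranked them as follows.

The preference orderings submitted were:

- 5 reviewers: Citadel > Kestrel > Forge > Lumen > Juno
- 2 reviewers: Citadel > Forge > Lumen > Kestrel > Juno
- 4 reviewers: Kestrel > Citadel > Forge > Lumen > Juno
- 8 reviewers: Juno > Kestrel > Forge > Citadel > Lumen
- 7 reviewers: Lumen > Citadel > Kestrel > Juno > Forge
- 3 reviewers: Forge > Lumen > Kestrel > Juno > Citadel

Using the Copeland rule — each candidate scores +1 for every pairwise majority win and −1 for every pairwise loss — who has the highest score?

Pairwise results:
  Lumen vs Citadel: Citadel wins 19–10.
  Lumen vs Forge: Forge wins 22–7.
  Lumen vs Kestrel: Kestrel wins 17–12.
  Lumen vs Juno: Lumen wins 21–8.
  Citadel vs Forge: Citadel wins 18–11.
  Citadel vs Kestrel: Kestrel wins 15–14.
  Citadel vs Juno: Citadel wins 18–11.
  Forge vs Kestrel: Kestrel wins 24–5.
  Forge vs Juno: Juno wins 15–14.
  Kestrel vs Juno: Kestrel wins 21–8.
Copeland scores (wins − losses):
  Lumen: 1 − 3 = -2
  Citadel: 3 − 1 = 2
  Forge: 1 − 3 = -2
  Kestrel: 4 − 0 = 4
  Juno: 1 − 3 = -2
Kestrel has the best Copeland score.

Kestrel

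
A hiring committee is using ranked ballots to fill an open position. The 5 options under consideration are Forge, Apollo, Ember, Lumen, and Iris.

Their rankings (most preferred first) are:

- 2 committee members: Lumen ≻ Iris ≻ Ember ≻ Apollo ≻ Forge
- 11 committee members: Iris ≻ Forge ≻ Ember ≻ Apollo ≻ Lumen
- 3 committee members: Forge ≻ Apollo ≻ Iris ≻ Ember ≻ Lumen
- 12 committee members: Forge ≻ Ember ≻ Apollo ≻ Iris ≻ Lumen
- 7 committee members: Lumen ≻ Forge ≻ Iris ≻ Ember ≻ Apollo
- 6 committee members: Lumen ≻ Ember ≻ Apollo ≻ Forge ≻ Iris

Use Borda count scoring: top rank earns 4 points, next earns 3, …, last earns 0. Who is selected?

Borda scores:
  Forge: 2·0 + 11·3 + 3·4 + 12·4 + 7·3 + 6·1 = 120
  Apollo: 2·1 + 11·1 + 3·3 + 12·2 + 7·0 + 6·2 = 58
  Ember: 2·2 + 11·2 + 3·1 + 12·3 + 7·1 + 6·3 = 90
  Lumen: 2·4 + 11·0 + 3·0 + 12·0 + 7·4 + 6·4 = 60
  Iris: 2·3 + 11·4 + 3·2 + 12·1 + 7·2 + 6·0 = 82
Forge has the highest total.

Forge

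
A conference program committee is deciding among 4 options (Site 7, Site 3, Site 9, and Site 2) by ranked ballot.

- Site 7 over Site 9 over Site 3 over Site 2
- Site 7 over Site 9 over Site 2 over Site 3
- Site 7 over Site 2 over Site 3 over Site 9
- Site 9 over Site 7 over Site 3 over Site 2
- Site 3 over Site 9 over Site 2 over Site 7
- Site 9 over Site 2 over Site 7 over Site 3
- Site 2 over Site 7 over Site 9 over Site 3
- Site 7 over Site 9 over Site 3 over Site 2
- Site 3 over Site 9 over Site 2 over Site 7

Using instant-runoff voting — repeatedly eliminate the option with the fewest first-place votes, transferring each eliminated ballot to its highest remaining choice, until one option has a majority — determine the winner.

Round 1: Site 7 4, Site 3 2, Site 9 2, Site 2 1. Site 2 has the fewest and is eliminated.
Round 2: Site 7 5, Site 3 2, Site 9 2. Site 7 has a majority.

Site 7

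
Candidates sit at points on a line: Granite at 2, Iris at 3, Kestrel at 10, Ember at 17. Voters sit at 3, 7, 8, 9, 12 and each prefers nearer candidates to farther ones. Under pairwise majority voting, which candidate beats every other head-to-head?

Kestrel

With single-peaked preferences on a line, the Condorcet winner is the candidate closest to the median voter.
The median voter (position 8) is closest to Kestrel at 10.
Check: Kestrel vs Ember — voters closer to Kestrel: 5 of 5.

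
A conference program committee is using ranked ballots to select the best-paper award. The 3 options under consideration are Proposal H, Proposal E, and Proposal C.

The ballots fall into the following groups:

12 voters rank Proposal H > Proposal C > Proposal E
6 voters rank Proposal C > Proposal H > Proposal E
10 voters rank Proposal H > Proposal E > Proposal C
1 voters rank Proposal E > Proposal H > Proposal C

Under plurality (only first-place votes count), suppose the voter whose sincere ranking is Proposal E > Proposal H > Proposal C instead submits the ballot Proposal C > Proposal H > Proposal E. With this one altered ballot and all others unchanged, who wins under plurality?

Proposal H

First-place totals with the altered ballot: Proposal H 22, Proposal E 0, Proposal C 7.
The winner is unchanged: still Proposal H.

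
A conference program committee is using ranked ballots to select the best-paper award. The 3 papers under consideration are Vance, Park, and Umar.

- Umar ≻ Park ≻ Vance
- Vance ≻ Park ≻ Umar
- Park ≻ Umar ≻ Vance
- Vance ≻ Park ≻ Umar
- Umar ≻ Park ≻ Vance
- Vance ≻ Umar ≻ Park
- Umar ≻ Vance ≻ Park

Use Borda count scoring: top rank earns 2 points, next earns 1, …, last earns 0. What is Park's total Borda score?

6

Borda scores:
  Vance: 0 + 2 + 0 + 2 + 0 + 2 + 1 = 7
  Park: 1 + 1 + 2 + 1 + 1 + 0 + 0 = 6
  Umar: 2 + 0 + 1 + 0 + 2 + 1 + 2 = 8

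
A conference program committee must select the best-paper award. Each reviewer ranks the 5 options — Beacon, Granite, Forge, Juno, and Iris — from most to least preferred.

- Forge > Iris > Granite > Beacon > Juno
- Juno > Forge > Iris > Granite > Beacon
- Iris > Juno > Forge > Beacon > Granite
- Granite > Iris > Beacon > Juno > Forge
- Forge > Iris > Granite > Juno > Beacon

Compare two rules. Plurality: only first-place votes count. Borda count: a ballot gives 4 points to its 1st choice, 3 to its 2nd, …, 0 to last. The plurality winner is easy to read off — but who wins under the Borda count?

Iris

Plurality first-place counts: Beacon 0, Granite 1, Forge 2, Juno 1, Iris 1 → Forge.
Borda totals: Beacon 4, Granite 9, Forge 13, Juno 9, Iris 15 → Iris.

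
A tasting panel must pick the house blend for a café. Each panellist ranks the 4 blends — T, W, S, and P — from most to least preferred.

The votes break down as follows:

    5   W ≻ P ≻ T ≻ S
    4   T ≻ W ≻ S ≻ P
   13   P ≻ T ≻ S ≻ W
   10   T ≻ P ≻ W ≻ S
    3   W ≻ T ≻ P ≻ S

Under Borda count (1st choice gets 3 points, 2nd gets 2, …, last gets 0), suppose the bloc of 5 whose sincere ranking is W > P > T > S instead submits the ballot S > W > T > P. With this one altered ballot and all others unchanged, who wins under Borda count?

T

Borda totals with the altered ballot: T 79, W 37, S 32, P 62.
The winner is unchanged: still T.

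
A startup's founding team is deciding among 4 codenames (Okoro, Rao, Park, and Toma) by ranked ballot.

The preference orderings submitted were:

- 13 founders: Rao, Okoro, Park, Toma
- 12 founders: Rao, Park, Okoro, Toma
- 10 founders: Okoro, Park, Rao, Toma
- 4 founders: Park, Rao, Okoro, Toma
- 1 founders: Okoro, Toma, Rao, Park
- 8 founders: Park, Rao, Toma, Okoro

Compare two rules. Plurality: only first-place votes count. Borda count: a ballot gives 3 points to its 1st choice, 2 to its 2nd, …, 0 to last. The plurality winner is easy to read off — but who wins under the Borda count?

Rao

Plurality first-place counts: Okoro 11, Rao 25, Park 12, Toma 0 → Rao.
Borda totals: Okoro 75, Rao 110, Park 93, Toma 10 → Rao.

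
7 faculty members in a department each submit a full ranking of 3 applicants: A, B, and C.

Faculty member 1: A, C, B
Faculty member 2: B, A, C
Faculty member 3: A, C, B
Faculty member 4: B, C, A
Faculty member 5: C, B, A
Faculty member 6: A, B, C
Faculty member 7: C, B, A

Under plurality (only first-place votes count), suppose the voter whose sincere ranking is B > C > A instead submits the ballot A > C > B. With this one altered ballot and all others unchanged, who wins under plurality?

A

First-place totals with the altered ballot: A 4, B 1, C 2.
The winner is unchanged: still A.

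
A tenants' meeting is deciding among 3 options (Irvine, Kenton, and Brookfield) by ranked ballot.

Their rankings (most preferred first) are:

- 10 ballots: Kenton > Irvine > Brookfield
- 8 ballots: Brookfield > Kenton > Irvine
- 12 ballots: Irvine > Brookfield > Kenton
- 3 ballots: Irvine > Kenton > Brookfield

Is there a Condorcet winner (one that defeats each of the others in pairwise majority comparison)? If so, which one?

There is no Condorcet winner

Head-to-head results (33 voters total):
Irvine vs Kenton: Kenton wins 18–15.
Irvine vs Brookfield: Irvine wins 25–8.
Kenton vs Brookfield: Brookfield wins 20–13.
No candidate beats all others: Irvine beats Brookfield beats Kenton beats Irvine, a majority cycle.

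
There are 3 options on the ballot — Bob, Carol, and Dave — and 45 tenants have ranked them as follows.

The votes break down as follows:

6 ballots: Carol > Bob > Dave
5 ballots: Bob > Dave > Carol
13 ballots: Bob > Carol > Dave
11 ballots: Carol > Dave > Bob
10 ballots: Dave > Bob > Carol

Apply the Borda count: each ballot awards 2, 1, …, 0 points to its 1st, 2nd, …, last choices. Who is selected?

Bob

Borda scores:
  Bob: 6·1 + 5·2 + 13·2 + 11·0 + 10·1 = 52
  Carol: 6·2 + 5·0 + 13·1 + 11·2 + 10·0 = 47
  Dave: 6·0 + 5·1 + 13·0 + 11·1 + 10·2 = 36
Bob has the highest total.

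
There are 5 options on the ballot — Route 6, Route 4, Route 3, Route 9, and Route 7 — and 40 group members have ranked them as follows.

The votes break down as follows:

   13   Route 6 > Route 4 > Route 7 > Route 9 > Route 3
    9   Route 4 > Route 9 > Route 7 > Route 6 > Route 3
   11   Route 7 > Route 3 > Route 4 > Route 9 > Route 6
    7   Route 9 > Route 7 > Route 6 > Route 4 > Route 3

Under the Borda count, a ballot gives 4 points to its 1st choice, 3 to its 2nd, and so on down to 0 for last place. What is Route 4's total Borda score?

Borda scores:
  Route 6: 13·4 + 9·1 + 11·0 + 7·2 = 75
  Route 4: 13·3 + 9·4 + 11·2 + 7·1 = 104
  Route 3: 13·0 + 9·0 + 11·3 + 7·0 = 33
  Route 9: 13·1 + 9·3 + 11·1 + 7·4 = 79
  Route 7: 13·2 + 9·2 + 11·4 + 7·3 = 109

104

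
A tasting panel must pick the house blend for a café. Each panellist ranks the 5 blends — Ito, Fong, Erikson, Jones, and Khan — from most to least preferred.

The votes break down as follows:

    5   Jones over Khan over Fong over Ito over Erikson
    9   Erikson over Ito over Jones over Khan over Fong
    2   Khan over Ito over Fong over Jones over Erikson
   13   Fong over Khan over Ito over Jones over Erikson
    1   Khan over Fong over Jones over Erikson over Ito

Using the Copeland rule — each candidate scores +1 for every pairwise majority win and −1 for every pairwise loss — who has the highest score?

Pairwise results:
  Ito vs Fong: Fong wins 19–11.
  Ito vs Erikson: Ito wins 20–10.
  Ito vs Jones: Ito wins 24–6.
  Ito vs Khan: Khan wins 21–9.
  Fong vs Erikson: Fong wins 21–9.
  Fong vs Jones: Fong wins 16–14.
  Fong vs Khan: Khan wins 17–13.
  Erikson vs Jones: Jones wins 21–9.
  Erikson vs Khan: Khan wins 21–9.
  Jones vs Khan: Khan wins 16–14.
Copeland scores (wins − losses):
  Ito: 2 − 2 = 0
  Fong: 3 − 1 = 2
  Erikson: 0 − 4 = -4
  Jones: 1 − 3 = -2
  Khan: 4 − 0 = 4
Khan has the best Copeland score.

Khan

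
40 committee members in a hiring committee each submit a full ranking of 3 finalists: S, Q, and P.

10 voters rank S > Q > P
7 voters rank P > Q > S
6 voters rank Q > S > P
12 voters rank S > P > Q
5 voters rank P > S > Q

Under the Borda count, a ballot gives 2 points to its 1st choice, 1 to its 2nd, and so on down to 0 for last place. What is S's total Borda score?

55

Borda scores:
  S: 10·2 + 7·0 + 6·1 + 12·2 + 5·1 = 55
  Q: 10·1 + 7·1 + 6·2 + 12·0 + 5·0 = 29
  P: 10·0 + 7·2 + 6·0 + 12·1 + 5·2 = 36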